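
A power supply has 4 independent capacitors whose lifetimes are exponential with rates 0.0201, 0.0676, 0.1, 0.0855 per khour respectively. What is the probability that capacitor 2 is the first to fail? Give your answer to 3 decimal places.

0.247

The time to first failure is exponential with rate Σλ = 0.0201 + 0.0676 + 0.1 + 0.0855 = 0.2732.
P(capacitor 2 first) = λ_2/Σλ = 0.0676/0.2732 ≈ 0.247.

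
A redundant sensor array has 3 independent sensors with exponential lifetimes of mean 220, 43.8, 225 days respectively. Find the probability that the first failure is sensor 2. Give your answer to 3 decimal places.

0.717

Rates: λ_i = 1/mean_i → 0.00454545, 0.0228311, 0.00444444; Σλ = 0.0318209.
P(sensor 2 first) = λ_2/Σλ = 0.0228311/0.0318209 ≈ 0.717.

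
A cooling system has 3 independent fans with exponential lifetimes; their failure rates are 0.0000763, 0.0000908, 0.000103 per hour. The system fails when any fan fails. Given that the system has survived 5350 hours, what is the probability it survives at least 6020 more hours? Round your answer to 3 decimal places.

0.197

Time to first failure ~ Exp(Σλ) with Σλ = 0.0002701.
By memorylessness, P(T > 5350+6020 | T > 5350) = P(T > 6020) = e^(−0.0002701·6020) ≈ 0.197.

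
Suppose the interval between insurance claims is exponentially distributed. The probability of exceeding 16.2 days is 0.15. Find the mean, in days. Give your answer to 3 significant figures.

e^(−λ·16.2) = 0.15 ⇒ λ = −ln(0.15)/16.2 = 0.117106.
Mean = 1/λ = 8.53926 days.

8.54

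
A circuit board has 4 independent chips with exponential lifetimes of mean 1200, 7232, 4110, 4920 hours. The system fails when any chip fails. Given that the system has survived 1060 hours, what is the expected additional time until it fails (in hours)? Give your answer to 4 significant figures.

705.1

First-failure rate Σλ = 1/1200 + 1/7232 + 1/4110 + 1/4920 = 0.00141817.
By memorylessness the expected residual is 1/Σλ = 705.135 hours, regardless of the 1060 already elapsed.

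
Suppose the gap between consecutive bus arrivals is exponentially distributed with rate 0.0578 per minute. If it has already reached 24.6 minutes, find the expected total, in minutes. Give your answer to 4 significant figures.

By memorylessness, E[X | X > 24.6] = 24.6 + 1/λ = 24.6 + 17.301 = 41.901 minutes.

41.90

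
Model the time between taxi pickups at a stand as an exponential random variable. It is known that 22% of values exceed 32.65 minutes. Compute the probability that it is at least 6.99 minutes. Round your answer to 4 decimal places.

0.7231

e^(−λ·32.65) = 0.22 ⇒ λ = −ln(0.22)/32.65 = 0.0463745.
P(X > 6.99) = e^(−0.0463745·6.99) = e^(−0.32416) ≈ 0.7231.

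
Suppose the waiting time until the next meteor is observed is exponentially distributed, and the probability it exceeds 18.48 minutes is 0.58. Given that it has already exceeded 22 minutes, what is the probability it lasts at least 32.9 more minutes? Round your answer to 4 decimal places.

From e^(−λ·18.48) = 0.58, λ = −ln(0.58)/18.48 = 0.0294766.
Memoryless: P(X > 22+32.9 | X > 22) = P(X > 32.9) = e^(−0.0294766·32.9) ≈ 0.3792.

0.3792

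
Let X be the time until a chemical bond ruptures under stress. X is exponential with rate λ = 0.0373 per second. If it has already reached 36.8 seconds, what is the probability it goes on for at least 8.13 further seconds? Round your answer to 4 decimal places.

P(X > s+t | X > s) = e^(−λ(s+t))/e^(−λs) = e^(−λt), independent of s = 36.8.
P(X > 8.13) = e^(−0.30325) ≈ 0.7384.

0.7384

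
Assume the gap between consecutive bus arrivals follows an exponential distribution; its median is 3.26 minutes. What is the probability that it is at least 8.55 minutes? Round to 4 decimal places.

0.1624

For an exponential, median = ln(2)/λ, so λ = ln 2 / 3.26 = 0.212622 per minute.
P(X > 8.55) = e^(−λ·8.55) = e^(−1.8179) ≈ 0.1624.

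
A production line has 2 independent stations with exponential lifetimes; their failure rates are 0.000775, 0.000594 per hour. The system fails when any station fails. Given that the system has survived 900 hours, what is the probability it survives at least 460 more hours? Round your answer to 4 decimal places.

Time to first failure ~ Exp(Σλ) with Σλ = 0.001369.
By memorylessness, P(T > 900+460 | T > 900) = P(T > 460) = e^(−0.001369·460) ≈ 0.5327.

0.5327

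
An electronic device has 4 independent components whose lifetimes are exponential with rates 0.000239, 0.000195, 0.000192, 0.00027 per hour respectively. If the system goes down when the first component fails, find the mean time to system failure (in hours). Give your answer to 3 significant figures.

The time to first failure is exponential with rate Σλ = 0.000239 + 0.000195 + 0.000192 + 0.00027 = 0.000896.
E[min] = 1/Σλ = 1/0.000896 = 1116.07 hours.

1120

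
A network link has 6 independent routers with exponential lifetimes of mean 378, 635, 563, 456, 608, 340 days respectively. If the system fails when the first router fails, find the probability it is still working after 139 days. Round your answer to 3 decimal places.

0.169

The first failure time is exponential with rate Σλ_i = 1/378 + 1/635 + 1/563 + 1/456 + 1/608 + 1/340 = 0.0127754 per day.
P(min > 139) = e^(−0.0127754·139) = e^(−1.7758) ≈ 0.169.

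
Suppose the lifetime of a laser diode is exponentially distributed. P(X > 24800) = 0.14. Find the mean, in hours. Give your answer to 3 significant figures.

12600

e^(−λ·24800) = 0.14 ⇒ λ = −ln(0.14)/24800 = 0.0000792787.
Mean = 1/λ = 12613.7 hours.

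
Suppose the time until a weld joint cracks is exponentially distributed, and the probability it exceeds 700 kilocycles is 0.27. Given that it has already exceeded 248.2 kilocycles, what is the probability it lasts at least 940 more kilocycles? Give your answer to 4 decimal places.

From e^(−λ·700) = 0.27, λ = −ln(0.27)/700 = 0.00187048.
Memoryless: P(X > 248.2+940 | X > 248.2) = P(X > 940) = e^(−0.00187048·940) ≈ 0.1723.

0.1723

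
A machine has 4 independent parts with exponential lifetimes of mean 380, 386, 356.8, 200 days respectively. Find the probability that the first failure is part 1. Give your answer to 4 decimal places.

0.2020

Rates: λ_i = 1/mean_i → 0.00263158, 0.00259067, 0.00280269, 0.005; Σλ = 0.0130249.
P(part 1 first) = λ_1/Σλ = 0.00263158/0.0130249 ≈ 0.2020.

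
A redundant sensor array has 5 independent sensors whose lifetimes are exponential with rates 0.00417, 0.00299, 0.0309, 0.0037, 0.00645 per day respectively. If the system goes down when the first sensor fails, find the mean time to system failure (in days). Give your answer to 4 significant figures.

The time to first failure is exponential with rate Σλ = 0.00417 + 0.00299 + 0.0309 + 0.0037 + 0.00645 = 0.04821.
E[min] = 1/Σλ = 1/0.04821 = 20.7426 days.

20.74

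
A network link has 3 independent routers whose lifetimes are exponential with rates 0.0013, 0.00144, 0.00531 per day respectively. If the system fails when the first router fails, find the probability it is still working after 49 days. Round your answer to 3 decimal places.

0.674

The time to first failure is exponential with rate Σλ = 0.0013 + 0.00144 + 0.00531 = 0.00805.
P(min > 49) = e^(−0.00805·49) = e^(−0.39445) ≈ 0.674.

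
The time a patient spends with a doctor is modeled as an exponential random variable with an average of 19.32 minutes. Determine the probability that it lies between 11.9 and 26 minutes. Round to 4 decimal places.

0.2798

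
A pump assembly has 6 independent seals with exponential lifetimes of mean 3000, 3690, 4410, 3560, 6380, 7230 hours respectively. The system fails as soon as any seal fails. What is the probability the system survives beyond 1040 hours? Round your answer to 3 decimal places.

The first failure time is exponential with rate Σλ_i = 1/3000 + 1/3690 + 1/4410 + 1/3560 + 1/6380 + 1/7230 = 0.00140704 per hour.
P(min > 1040) = e^(−0.00140704·1040) = e^(−1.4633) ≈ 0.231.

0.231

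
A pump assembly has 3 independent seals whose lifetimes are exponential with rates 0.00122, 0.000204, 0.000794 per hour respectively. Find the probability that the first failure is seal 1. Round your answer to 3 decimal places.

The time to first failure is exponential with rate Σλ = 0.00122 + 0.000204 + 0.000794 = 0.002218.
P(seal 1 first) = λ_1/Σλ = 0.00122/0.002218 ≈ 0.550.

0.550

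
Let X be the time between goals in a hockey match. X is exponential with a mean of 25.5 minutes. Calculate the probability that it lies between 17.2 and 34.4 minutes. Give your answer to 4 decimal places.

0.2499

The rate is λ = 1/25.5 = 0.0392157 per minute.
P(17.2 < X < 34.4) = e^(−λ·17.2) − e^(−λ·34.4) = 0.50941 − 0.25949 ≈ 0.2499.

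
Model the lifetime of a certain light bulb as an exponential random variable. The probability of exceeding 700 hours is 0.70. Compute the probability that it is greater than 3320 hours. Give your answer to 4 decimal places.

e^(−λ·700) = 0.70 ⇒ λ = −ln(0.70)/700 = 0.000509536.
P(X > 3320) = e^(−0.000509536·3320) = e^(−1.6917) ≈ 0.1842.

0.1842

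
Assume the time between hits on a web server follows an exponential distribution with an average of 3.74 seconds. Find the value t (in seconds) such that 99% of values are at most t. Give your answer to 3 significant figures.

17.2

The rate is λ = 1/3.74 = 0.26738 per second.
Set 1 − e^(−λt) = 0.99, so t = −ln(0.01)/λ = 4.6052/0.26738 ≈ 17.2233 seconds.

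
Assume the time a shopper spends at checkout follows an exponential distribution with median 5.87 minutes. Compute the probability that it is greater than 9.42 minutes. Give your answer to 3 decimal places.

For an exponential, median = ln(2)/λ, so λ = ln 2 / 5.87 = 0.118083 per minute.
P(X > 9.42) = e^(−λ·9.42) = e^(−1.1123) ≈ 0.329.

0.329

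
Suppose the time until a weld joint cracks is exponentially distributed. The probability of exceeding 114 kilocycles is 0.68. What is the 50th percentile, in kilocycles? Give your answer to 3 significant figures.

e^(−λ·114) = 0.68 ⇒ λ = −ln(0.68)/114 = 0.003383.
50th percentile: 1 − e^(−λt) = 0.5, t = −ln(0.5)/λ = 204.891 kilocycles.

205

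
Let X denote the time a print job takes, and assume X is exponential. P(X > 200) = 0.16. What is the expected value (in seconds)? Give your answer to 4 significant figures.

e^(−λ·200) = 0.16 ⇒ λ = −ln(0.16)/200 = 0.00916291.
Mean = 1/λ = 109.136 seconds.

109.1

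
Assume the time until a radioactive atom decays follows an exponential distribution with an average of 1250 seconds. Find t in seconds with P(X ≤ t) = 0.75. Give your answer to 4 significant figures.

1733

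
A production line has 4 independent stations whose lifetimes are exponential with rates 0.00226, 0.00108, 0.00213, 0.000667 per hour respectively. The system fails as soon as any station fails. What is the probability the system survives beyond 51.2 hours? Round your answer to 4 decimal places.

0.7304

The time to first failure is exponential with rate Σλ = 0.00226 + 0.00108 + 0.00213 + 0.000667 = 0.006137.
P(min > 51.2) = e^(−0.006137·51.2) = e^(−0.31421) ≈ 0.7304.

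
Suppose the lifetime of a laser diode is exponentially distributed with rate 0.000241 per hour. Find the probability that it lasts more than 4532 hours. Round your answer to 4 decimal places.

P(X > 4532) = e^(−λ·4532) = e^(−1.0922) ≈ 0.3355.

0.3355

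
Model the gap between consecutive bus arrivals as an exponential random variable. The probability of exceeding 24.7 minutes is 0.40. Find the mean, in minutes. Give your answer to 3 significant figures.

e^(−λ·24.7) = 0.40 ⇒ λ = −ln(0.40)/24.7 = 0.0370968.
Mean = 1/λ = 26.9565 minutes.

27.0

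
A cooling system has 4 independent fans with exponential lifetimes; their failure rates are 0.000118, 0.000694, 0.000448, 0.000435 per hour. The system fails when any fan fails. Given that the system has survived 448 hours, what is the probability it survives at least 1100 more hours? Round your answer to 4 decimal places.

Time to first failure ~ Exp(Σλ) with Σλ = 0.001695.
By memorylessness, P(T > 448+1100 | T > 448) = P(T > 1100) = e^(−0.001695·1100) ≈ 0.1550.

0.1550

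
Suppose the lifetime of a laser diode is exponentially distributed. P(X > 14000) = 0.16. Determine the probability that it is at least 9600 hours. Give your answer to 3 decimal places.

0.285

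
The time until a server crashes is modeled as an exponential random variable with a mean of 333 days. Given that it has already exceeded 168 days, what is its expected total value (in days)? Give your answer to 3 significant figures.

The rate is λ = 1/333 = 0.003003 per day.
By memorylessness, E[X | X > 168] = 168 + 1/λ = 168 + 333 = 501 days.

501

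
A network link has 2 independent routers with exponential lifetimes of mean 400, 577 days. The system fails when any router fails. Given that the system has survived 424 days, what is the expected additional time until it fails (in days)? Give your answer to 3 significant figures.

First-failure rate Σλ = 1/400 + 1/577 = 0.0042331.
By memorylessness the expected residual is 1/Σλ = 236.233 days, regardless of the 424 already elapsed.

236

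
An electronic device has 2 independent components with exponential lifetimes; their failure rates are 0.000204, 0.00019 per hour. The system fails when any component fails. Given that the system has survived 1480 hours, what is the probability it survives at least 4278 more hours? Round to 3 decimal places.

Time to first failure ~ Exp(Σλ) with Σλ = 0.000394.
By memorylessness, P(T > 1480+4278 | T > 1480) = P(T > 4278) = e^(−0.000394·4278) ≈ 0.185.

0.185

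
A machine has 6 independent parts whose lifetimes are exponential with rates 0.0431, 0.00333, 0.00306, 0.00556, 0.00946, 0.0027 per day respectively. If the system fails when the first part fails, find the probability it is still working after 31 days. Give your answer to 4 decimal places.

0.1245

The time to first failure is exponential with rate Σλ = 0.0431 + 0.00333 + 0.00306 + 0.00556 + 0.00946 + 0.0027 = 0.06721.
P(min > 31) = e^(−0.06721·31) = e^(−2.0835) ≈ 0.1245.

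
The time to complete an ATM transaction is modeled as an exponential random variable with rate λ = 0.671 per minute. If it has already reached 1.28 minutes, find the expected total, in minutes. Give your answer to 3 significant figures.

2.77

By memorylessness, E[X | X > 1.28] = 1.28 + 1/λ = 1.28 + 1.49031 = 2.77031 minutes.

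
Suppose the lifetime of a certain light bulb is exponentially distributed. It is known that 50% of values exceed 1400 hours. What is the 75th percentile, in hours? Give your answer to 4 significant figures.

e^(−λ·1400) = 0.50 ⇒ λ = −ln(0.50)/1400 = 0.000495105.
75th percentile: 1 − e^(−λt) = 0.75, t = −ln(0.25)/λ = 2800 hours.

2800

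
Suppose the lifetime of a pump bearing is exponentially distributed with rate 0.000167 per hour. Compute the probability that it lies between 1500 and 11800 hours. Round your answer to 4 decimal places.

P(1500 < X < 11800) = e^(−λ·1500) − e^(−λ·11800) = 0.77841 − 0.13937 ≈ 0.6390.

0.6390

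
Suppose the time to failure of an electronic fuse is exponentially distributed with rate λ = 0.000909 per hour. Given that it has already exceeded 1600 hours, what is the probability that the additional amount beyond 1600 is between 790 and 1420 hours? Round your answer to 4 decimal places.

Memoryless: the residual past 1600 is again Exp(λ).
P(790 < residual < 1420) = e^(−λ·790) − e^(−λ·1420) = 0.48767 − 0.27506 ≈ 0.2126.

0.2126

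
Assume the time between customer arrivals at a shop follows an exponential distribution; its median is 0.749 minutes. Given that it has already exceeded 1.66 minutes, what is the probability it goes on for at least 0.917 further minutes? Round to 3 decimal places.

0.428

For an exponential, median = ln(2)/λ, so λ = ln 2 / 0.749 = 0.92543 per minute.
The exponential is memoryless, so the remaining time is again Exp(λ): the condition X > 1.66 is irrelevant.
P(X > 0.917) = e^(−0.84862) ≈ 0.428.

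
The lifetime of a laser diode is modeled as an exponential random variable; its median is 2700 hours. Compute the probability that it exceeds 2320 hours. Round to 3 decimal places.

For an exponential, median = ln(2)/λ, so λ = ln 2 / 2700 = 0.000256721 per hour.
P(X > 2320) = e^(−λ·2320) = e^(−0.59559) ≈ 0.551.

0.551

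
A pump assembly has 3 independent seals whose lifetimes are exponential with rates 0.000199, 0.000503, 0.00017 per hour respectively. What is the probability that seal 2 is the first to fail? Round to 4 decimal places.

0.5768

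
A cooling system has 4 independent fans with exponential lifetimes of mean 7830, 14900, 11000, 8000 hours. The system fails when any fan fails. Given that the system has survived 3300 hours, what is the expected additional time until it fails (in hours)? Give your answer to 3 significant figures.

2430

First-failure rate Σλ = 1/7830 + 1/14900 + 1/11000 + 1/8000 = 0.000410737.
By memorylessness the expected residual is 1/Σλ = 2434.65 hours, regardless of the 3300 already elapsed.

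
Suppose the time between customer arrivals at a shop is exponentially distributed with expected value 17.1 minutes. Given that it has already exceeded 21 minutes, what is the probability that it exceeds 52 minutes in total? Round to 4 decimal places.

The rate is λ = 1/17.1 = 0.0584795 per minute.
P(X > s+t | X > s) = e^(−λ(s+t))/e^(−λs) = e^(−λt), independent of s = 21.
P(X > 31) = e^(−1.8129) ≈ 0.1632.

0.1632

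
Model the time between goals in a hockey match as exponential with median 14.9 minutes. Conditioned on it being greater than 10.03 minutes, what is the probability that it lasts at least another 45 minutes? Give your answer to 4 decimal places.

0.1233

For an exponential, median = ln(2)/λ, so λ = ln 2 / 14.9 = 0.0465199 per minute.
P(X > s+t | X > s) = e^(−λ(s+t))/e^(−λs) = e^(−λt), independent of s = 10.03.
P(X > 45) = e^(−2.0934) ≈ 0.1233.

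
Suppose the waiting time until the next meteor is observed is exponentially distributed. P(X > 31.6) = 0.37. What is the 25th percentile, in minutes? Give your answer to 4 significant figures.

e^(−λ·31.6) = 0.37 ⇒ λ = −ln(0.37)/31.6 = 0.0314637.
25th percentile: 1 − e^(−λt) = 0.25, t = −ln(0.75)/λ = 9.14331 minutes.

9.143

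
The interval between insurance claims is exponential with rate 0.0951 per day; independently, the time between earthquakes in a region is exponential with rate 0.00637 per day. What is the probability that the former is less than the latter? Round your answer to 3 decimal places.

0.937

λ_1 = 0.0951, λ_2 = 0.00637.
For independent exponentials, P(the former < the latter) = λ_1/(λ_1+λ_2) = 0.0951/0.10147 ≈ 0.937.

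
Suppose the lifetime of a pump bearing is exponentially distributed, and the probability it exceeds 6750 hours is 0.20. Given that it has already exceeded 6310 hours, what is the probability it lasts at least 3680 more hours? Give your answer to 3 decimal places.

0.416

From e^(−λ·6750) = 0.20, λ = −ln(0.20)/6750 = 0.000238435.
Memoryless: P(X > 6310+3680 | X > 6310) = P(X > 3680) = e^(−0.000238435·3680) ≈ 0.416.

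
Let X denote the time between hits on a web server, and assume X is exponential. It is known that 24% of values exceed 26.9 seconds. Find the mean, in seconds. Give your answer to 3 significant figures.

18.8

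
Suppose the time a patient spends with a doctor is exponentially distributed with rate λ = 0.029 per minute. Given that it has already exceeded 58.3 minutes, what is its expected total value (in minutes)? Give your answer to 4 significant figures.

92.78

By memorylessness, E[X | X > 58.3] = 58.3 + 1/λ = 58.3 + 34.4828 = 92.7828 minutes.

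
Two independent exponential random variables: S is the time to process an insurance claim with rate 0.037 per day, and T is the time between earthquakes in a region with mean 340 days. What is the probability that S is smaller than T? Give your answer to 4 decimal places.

0.9264

λ_1 = 0.037, λ_2 = 1/340 = 0.00294118.
For independent exponentials, P(S < T) = λ_1/(λ_1+λ_2) = 0.037/0.0399412 ≈ 0.9264.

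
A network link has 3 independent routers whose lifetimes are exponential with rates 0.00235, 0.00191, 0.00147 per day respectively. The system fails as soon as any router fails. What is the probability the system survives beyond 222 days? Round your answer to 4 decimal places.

0.2803

The time to first failure is exponential with rate Σλ = 0.00235 + 0.00191 + 0.00147 = 0.00573.
P(min > 222) = e^(−0.00573·222) = e^(−1.2721) ≈ 0.2803.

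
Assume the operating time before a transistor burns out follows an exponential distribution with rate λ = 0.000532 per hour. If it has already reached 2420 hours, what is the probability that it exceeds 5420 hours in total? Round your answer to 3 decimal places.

By the memoryless property, P(X > 2420+3000 | X > 2420) = P(X > 3000).
P(X > 3000) = e^(−1.596) ≈ 0.203.

0.203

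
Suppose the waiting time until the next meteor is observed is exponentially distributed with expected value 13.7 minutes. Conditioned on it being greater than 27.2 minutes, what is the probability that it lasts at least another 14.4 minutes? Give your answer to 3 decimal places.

0.350

The rate is λ = 1/13.7 = 0.0729927 per minute.
P(X > s+t | X > s) = e^(−λ(s+t))/e^(−λs) = e^(−λt), independent of s = 27.2.
P(X > 14.4) = e^(−1.0511) ≈ 0.350.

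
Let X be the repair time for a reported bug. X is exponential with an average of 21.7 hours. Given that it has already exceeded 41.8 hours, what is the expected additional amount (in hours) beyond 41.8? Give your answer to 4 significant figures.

21.70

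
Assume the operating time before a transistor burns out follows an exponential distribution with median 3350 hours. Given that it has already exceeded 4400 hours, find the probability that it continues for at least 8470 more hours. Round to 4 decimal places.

0.1733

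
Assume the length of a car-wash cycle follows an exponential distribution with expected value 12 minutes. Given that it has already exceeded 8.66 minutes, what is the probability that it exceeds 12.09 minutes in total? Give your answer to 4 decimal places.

0.7514

The rate is λ = 1/12 = 0.0833333 per minute.
By the memoryless property, P(X > 8.66+3.43 | X > 8.66) = P(X > 3.43).
P(X > 3.43) = e^(−0.28583) ≈ 0.7514.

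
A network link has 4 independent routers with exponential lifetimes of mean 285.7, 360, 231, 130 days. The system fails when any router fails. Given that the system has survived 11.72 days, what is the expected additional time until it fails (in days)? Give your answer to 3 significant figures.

54.6

First-failure rate Σλ = 1/285.7 + 1/360 + 1/231 + 1/130 = 0.0182993.
By memorylessness the expected residual is 1/Σλ = 54.647 days, regardless of the 11.72 already elapsed.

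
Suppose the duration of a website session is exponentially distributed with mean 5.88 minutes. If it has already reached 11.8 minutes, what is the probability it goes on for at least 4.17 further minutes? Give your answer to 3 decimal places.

0.492

The rate is λ = 1/5.88 = 0.170068 per minute.
The exponential is memoryless, so the remaining time is again Exp(λ): the condition X > 11.8 is irrelevant.
P(X > 4.17) = e^(−0.70918) ≈ 0.492.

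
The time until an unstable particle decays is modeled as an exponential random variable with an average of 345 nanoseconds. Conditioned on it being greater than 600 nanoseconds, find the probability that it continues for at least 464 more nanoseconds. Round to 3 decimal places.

0.261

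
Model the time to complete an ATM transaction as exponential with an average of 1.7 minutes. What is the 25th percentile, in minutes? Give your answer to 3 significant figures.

The rate is λ = 1/1.7 = 0.588235 per minute.
Set 1 − e^(−λt) = 0.25, so t = −ln(0.75)/λ = 0.28768/0.588235 ≈ 0.48906 minutes.

0.489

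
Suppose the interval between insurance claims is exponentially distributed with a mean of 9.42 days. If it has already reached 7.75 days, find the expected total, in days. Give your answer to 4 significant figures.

17.17

The rate is λ = 1/9.42 = 0.106157 per day.
By memorylessness, E[X | X > 7.75] = 7.75 + 1/λ = 7.75 + 9.42 = 17.17 days.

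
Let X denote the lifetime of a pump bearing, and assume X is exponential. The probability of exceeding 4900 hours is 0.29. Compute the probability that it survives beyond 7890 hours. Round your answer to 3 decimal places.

0.136

e^(−λ·4900) = 0.29 ⇒ λ = −ln(0.29)/4900 = 0.000252627.
P(X > 7890) = e^(−0.000252627·7890) = e^(−1.9932) ≈ 0.136.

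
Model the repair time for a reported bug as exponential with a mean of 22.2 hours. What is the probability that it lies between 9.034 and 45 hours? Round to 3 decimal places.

The rate is λ = 1/22.2 = 0.045045 per hour.
P(9.034 < X < 45) = e^(−λ·9.034) − e^(−λ·45) = 0.66569 − 0.13173 ≈ 0.534.

0.534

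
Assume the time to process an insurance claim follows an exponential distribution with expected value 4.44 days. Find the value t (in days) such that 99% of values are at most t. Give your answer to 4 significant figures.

20.45

The rate is λ = 1/4.44 = 0.225225 per day.
Set 1 − e^(−λt) = 0.99, so t = −ln(0.01)/λ = 4.6052/0.225225 ≈ 20.447 days.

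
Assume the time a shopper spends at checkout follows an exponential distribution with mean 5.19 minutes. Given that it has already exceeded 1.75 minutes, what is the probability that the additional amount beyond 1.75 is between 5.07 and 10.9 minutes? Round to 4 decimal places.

The rate is λ = 1/5.19 = 0.192678 per minute.
Memoryless: the residual past 1.75 is again Exp(λ).
P(5.07 < residual < 10.9) = e^(−λ·5.07) − e^(−λ·10.9) = 0.37648 − 0.12243 ≈ 0.2541.

0.2541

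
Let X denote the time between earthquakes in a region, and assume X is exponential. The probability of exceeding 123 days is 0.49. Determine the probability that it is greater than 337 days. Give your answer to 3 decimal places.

0.142

e^(−λ·123) = 0.49 ⇒ λ = −ln(0.49)/123 = 0.00579959.
P(X > 337) = e^(−0.00579959·337) = e^(−1.9545) ≈ 0.142.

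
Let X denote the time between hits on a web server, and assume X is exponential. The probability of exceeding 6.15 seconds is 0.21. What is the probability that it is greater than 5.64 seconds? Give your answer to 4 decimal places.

0.2390

e^(−λ·6.15) = 0.21 ⇒ λ = −ln(0.21)/6.15 = 0.253764.
P(X > 5.64) = e^(−0.253764·5.64) = e^(−1.4312) ≈ 0.2390.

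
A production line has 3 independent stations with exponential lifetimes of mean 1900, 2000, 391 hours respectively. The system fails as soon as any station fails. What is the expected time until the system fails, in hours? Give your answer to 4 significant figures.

The first failure time is exponential with rate Σλ_i = 1/1900 + 1/2000 + 1/391 = 0.00358386 per hour.
E[min] = 1/Σλ = 1/0.00358386 = 279.029 hours.

279.0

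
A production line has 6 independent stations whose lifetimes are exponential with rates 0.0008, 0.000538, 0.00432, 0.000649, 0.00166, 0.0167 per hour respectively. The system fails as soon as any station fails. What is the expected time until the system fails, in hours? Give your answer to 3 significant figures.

40.5

The time to first failure is exponential with rate Σλ = 0.0008 + 0.000538 + 0.00432 + 0.000649 + 0.00166 + 0.0167 = 0.024667.
E[min] = 1/Σλ = 1/0.024667 = 40.54 hours.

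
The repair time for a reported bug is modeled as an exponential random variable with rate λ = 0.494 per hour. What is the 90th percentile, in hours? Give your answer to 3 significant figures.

Set 1 − e^(−λt) = 0.9, so t = −ln(0.1)/λ = 2.3026/0.494 ≈ 4.6611 hours.

4.66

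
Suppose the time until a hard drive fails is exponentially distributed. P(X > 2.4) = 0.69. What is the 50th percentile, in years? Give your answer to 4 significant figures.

4.483

e^(−λ·2.4) = 0.69 ⇒ λ = −ln(0.69)/2.4 = 0.15461.
50th percentile: 1 − e^(−λt) = 0.5, t = −ln(0.5)/λ = 4.4832 years.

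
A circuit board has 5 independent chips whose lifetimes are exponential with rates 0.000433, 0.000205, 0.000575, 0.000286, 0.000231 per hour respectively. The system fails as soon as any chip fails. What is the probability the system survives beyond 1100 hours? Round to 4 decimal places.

0.1491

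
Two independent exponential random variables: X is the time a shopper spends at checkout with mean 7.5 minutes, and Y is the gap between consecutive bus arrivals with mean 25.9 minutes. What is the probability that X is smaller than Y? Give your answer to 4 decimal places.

0.7754

λ_1 = 1/7.5 = 0.133333, λ_2 = 1/25.9 = 0.03861.
For independent exponentials, P(X < Y) = λ_1/(λ_1+λ_2) = 0.133333/0.171943 ≈ 0.7754.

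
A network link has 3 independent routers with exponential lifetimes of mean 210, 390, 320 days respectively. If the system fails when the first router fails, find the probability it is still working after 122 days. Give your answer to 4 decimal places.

The first failure time is exponential with rate Σλ_i = 1/210 + 1/390 + 1/320 = 0.010451 per day.
P(min > 122) = e^(−0.010451·122) = e^(−1.275) ≈ 0.2794.

0.2794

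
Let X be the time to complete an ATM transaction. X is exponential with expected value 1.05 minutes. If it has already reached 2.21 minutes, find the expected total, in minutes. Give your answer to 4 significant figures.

3.260

The rate is λ = 1/1.05 = 0.952381 per minute.
By memorylessness, E[X | X > 2.21] = 2.21 + 1/λ = 2.21 + 1.05 = 3.26 minutes.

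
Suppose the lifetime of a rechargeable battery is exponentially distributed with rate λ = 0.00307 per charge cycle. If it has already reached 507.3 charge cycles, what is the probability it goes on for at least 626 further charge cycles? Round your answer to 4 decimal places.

0.1463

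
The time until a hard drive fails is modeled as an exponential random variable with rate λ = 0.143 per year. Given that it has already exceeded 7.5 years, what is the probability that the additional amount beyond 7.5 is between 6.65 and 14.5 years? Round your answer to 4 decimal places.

0.2606

Memoryless: the residual past 7.5 is again Exp(λ).
P(6.65 < residual < 14.5) = e^(−λ·6.65) − e^(−λ·14.5) = 0.38637 − 0.12574 ≈ 0.2606.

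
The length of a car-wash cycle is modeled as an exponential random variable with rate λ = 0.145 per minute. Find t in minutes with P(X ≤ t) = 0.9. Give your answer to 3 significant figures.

Set 1 − e^(−λt) = 0.9, so t = −ln(0.1)/λ = 2.3026/0.145 ≈ 15.8799 minutes.

15.9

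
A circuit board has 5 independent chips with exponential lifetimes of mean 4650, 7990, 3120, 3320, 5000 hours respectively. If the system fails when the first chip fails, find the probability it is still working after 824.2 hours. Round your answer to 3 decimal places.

The first failure time is exponential with rate Σλ_i = 1/4650 + 1/7990 + 1/3120 + 1/3320 + 1/5000 = 0.00116193 per hour.
P(min > 824.2) = e^(−0.00116193·824.2) = e^(−0.95766) ≈ 0.384.

0.384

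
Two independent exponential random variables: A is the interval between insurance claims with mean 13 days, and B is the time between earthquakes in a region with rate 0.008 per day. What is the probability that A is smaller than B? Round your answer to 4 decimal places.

0.9058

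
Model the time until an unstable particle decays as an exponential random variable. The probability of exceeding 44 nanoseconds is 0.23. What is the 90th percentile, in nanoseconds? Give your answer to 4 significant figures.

68.94

e^(−λ·44) = 0.23 ⇒ λ = −ln(0.23)/44 = 0.0334017.
90th percentile: 1 − e^(−λt) = 0.9, t = −ln(0.1)/λ = 68.9361 nanoseconds.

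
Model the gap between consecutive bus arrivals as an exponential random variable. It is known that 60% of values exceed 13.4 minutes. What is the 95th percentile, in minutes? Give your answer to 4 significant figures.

78.58

e^(−λ·13.4) = 0.60 ⇒ λ = −ln(0.60)/13.4 = 0.0381213.
95th percentile: 1 − e^(−λt) = 0.95, t = −ln(0.05)/λ = 78.5842 minutes.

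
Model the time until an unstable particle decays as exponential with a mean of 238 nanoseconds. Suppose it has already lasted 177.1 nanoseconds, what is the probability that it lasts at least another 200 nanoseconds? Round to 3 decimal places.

The rate is λ = 1/238 = 0.00420168 per nanosecond.
P(X > s+t | X > s) = e^(−λ(s+t))/e^(−λs) = e^(−λt), independent of s = 177.1.
P(X > 200) = e^(−0.84034) ≈ 0.432.

0.432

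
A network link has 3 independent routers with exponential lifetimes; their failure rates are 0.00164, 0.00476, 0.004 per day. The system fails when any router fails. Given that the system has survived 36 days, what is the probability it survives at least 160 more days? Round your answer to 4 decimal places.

0.1894

Time to first failure ~ Exp(Σλ) with Σλ = 0.0104.
By memorylessness, P(T > 36+160 | T > 36) = P(T > 160) = e^(−0.0104·160) ≈ 0.1894.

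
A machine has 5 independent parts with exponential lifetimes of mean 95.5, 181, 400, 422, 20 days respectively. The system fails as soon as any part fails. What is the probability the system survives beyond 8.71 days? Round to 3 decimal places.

0.539

The first failure time is exponential with rate Σλ_i = 1/95.5 + 1/181 + 1/400 + 1/422 + 1/20 = 0.0708657 per day.
P(min > 8.71) = e^(−0.0708657·8.71) = e^(−0.61724) ≈ 0.539.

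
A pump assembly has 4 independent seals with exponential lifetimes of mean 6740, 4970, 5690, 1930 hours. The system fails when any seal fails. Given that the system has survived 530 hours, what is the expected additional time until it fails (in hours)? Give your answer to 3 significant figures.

958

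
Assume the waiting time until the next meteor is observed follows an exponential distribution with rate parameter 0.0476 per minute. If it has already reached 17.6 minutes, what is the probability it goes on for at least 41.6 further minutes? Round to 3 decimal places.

0.138

P(X > s+t | X > s) = e^(−λ(s+t))/e^(−λs) = e^(−λt), independent of s = 17.6.
P(X > 41.6) = e^(−1.9802) ≈ 0.138.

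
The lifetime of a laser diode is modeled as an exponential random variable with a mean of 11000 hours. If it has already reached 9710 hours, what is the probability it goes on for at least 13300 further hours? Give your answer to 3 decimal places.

The rate is λ = 1/11000 = 0.0000909091 per hour.
The exponential is memoryless, so the remaining time is again Exp(λ): the condition X > 9710 is irrelevant.
P(X > 13300) = e^(−1.2091) ≈ 0.298.

0.298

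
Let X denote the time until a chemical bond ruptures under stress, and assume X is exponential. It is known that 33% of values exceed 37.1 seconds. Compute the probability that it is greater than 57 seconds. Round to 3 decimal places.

e^(−λ·37.1) = 0.33 ⇒ λ = −ln(0.33)/37.1 = 0.0298831.
P(X > 57) = e^(−0.0298831·57) = e^(−1.7033) ≈ 0.182.

0.182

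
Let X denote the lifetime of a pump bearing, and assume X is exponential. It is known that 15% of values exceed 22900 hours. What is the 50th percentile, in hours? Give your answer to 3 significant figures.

8370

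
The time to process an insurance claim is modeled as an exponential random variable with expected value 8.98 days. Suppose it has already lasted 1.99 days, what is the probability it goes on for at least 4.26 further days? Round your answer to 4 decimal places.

0.6223

The rate is λ = 1/8.98 = 0.111359 per day.
P(X > s+t | X > s) = e^(−λ(s+t))/e^(−λs) = e^(−λt), independent of s = 1.99.
P(X > 4.26) = e^(−0.47439) ≈ 0.6223.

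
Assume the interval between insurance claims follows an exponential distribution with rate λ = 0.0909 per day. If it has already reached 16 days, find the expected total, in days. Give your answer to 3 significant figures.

27.0

By memorylessness, E[X | X > 16] = 16 + 1/λ = 16 + 11.0011 = 27.0011 days.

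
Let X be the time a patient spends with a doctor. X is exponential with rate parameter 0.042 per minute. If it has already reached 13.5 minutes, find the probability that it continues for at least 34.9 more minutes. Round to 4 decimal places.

0.2309

By the memoryless property, P(X > 13.5+34.9 | X > 13.5) = P(X > 34.9).
P(X > 34.9) = e^(−1.4658) ≈ 0.2309.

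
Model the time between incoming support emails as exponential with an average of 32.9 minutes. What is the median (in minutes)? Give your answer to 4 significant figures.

The rate is λ = 1/32.9 = 0.0303951 per minute.
Set 1 − e^(−λt) = 0.5, so t = −ln(0.5)/λ = 0.69315/0.0303951 ≈ 22.8045 minutes.

22.80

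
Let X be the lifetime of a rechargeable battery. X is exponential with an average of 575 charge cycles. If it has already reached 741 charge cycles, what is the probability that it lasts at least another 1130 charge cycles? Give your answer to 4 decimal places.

The rate is λ = 1/575 = 0.00173913 per charge cycle.
P(X > s+t | X > s) = e^(−λ(s+t))/e^(−λs) = e^(−λt), independent of s = 741.
P(X > 1130) = e^(−1.9652) ≈ 0.1401.

0.1401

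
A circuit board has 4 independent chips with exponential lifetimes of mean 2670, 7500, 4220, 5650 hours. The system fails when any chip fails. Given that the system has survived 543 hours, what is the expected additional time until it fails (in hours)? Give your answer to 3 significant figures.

First-failure rate Σλ = 1/2670 + 1/7500 + 1/4220 + 1/5650 = 0.000921823.
By memorylessness the expected residual is 1/Σλ = 1084.81 hours, regardless of the 543 already elapsed.

1080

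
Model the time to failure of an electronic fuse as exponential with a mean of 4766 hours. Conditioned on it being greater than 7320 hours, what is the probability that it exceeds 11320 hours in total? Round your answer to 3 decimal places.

0.432

The rate is λ = 1/4766 = 0.00020982 per hour.
P(X > s+t | X > s) = e^(−λ(s+t))/e^(−λs) = e^(−λt), independent of s = 7320.
P(X > 4000) = e^(−0.83928) ≈ 0.432.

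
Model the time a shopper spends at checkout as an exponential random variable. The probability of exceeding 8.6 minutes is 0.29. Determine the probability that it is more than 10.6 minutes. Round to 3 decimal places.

e^(−λ·8.6) = 0.29 ⇒ λ = −ln(0.29)/8.6 = 0.143939.
P(X > 10.6) = e^(−0.143939·10.6) = e^(−1.5258) ≈ 0.217.

0.217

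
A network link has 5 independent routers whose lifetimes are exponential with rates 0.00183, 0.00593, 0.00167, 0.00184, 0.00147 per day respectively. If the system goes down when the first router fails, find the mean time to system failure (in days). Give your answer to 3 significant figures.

78.5

The time to first failure is exponential with rate Σλ = 0.00183 + 0.00593 + 0.00167 + 0.00184 + 0.00147 = 0.01274.
E[min] = 1/Σλ = 1/0.01274 = 78.4929 days.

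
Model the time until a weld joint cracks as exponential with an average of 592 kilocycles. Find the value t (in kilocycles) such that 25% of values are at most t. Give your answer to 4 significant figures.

The rate is λ = 1/592 = 0.00168919 per kilocycle.
Set 1 − e^(−λt) = 0.25, so t = −ln(0.75)/λ = 0.28768/0.00168919 ≈ 170.308 kilocycles.

170.3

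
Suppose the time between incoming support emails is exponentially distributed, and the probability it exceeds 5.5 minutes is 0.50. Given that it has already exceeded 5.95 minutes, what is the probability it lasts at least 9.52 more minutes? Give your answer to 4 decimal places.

0.3013

From e^(−λ·5.5) = 0.50, λ = −ln(0.50)/5.5 = 0.126027.
Memoryless: P(X > 5.95+9.52 | X > 5.95) = P(X > 9.52) = e^(−0.126027·9.52) ≈ 0.3013.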